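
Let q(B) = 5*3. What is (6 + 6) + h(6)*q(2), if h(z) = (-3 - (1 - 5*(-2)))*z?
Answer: -1248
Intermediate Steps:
h(z) = -14*z (h(z) = (-3 - (1 + 10))*z = (-3 - 1*11)*z = (-3 - 11)*z = -14*z)
q(B) = 15
(6 + 6) + h(6)*q(2) = (6 + 6) - 14*6*15 = 12 - 84*15 = 12 - 1260 = -1248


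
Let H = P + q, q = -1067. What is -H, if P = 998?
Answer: 69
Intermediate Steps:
H = -69 (H = 998 - 1067 = -69)
-H = -1*(-69) = 69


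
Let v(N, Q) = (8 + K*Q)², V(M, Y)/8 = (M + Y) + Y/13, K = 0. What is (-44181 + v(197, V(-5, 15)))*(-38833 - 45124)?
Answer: 3703930969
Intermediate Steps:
V(M, Y) = 8*M + 112*Y/13 (V(M, Y) = 8*((M + Y) + Y/13) = 8*(M + 14*Y/13) = 8*M + 112*Y/13)
v(N, Q) = 64 (v(N, Q) = (8 + 0*Q)² = (8 + 0)² = 8² = 64)
(-44181 + v(197, V(-5, 15)))*(-38833 - 45124) = (-44181 + 64)*(-38833 - 45124) = -44117*(-83957) = 3703930969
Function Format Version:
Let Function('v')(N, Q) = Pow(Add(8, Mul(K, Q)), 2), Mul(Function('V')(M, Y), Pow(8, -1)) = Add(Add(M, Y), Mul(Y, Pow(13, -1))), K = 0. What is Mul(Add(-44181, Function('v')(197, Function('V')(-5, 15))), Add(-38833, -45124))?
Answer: 3703930969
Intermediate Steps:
Function('V')(M, Y) = Add(Mul(8, M), Mul(Rational(112, 13), Y)) (Function('V')(M, Y) = Mul(8, Add(Add(M, Y), Mul(Y, Pow(13, -1)))) = Mul(8, Add(Add(M, Y), Mul(Y, Rational(1, 13)))) = Mul(8, Add(Add(M, Y), Mul(Rational(1, 13), Y))) = Mul(8, Add(M, Mul(Rational(14, 13), Y))) = Add(Mul(8, M), Mul(Rational(112, 13), Y)))
Function('v')(N, Q) = 64 (Function('v')(N, Q) = Pow(Add(8, Mul(0, Q)), 2) = Pow(Add(8, 0), 2) = Pow(8, 2) = 64)
Mul(Add(-44181, Function('v')(197, Function('V')(-5, 15))), Add(-38833, -45124)) = Mul(Add(-44181, 64), Add(-38833, -45124)) = Mul(-44117, -83957) = 3703930969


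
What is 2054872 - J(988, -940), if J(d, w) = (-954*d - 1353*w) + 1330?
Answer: 1724274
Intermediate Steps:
J(d, w) = 1330 - 1353*w - 954*d (J(d, w) = (-1353*w - 954*d) + 1330 = 1330 - 1353*w - 954*d)
2054872 - J(988, -940) = 2054872 - (1330 - 1353*(-940) - 954*988) = 2054872 - (1330 + 1271820 - 942552) = 2054872 - 1*330598 = 2054872 - 330598 = 1724274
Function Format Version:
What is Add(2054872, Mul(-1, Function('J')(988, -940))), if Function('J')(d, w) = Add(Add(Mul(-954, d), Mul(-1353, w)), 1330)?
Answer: 1724274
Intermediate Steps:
Function('J')(d, w) = Add(1330, Mul(-1353, w), Mul(-954, d)) (Function('J')(d, w) = Add(Add(Mul(-1353, w), Mul(-954, d)), 1330) = Add(1330, Mul(-1353, w), Mul(-954, d)))
Add(2054872, Mul(-1, Function('J')(988, -940))) = Add(2054872, Mul(-1, Add(1330, Mul(-1353, -940), Mul(-954, 988)))) = Add(2054872, Mul(-1, Add(1330, 1271820, -942552))) = Add(2054872, Mul(-1, 330598)) = Add(2054872, -330598) = 1724274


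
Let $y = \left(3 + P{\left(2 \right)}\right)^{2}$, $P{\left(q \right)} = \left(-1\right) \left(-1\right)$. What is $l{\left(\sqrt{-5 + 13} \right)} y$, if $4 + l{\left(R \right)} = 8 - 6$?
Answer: $-32$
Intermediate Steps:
$P{\left(q \right)} = 1$
$l{\left(R \right)} = -2$ ($l{\left(R \right)} = -4 + \left(8 - 6\right) = -4 + 2 = -2$)
$y = 16$ ($y = \left(3 + 1\right)^{2} = 4^{2} = 16$)
$l{\left(\sqrt{-5 + 13} \right)} y = \left(-2\right) 16 = -32$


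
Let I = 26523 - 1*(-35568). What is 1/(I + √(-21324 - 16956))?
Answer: 20697/1285110187 - 2*I*√9570/3855330561 ≈ 1.6105e-5 - 5.0749e-8*I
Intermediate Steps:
I = 62091 (I = 26523 + 35568 = 62091)
1/(I + √(-21324 - 16956)) = 1/(62091 + √(-21324 - 16956)) = 1/(62091 + √(-38280)) = 1/(62091 + 2*I*√9570)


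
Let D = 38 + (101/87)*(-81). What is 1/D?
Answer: -29/1625 ≈ -0.017846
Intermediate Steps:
D = -1625/29 (D = 38 + (101*(1/87))*(-81) = 38 + (101/87)*(-81) = 38 - 2727/29 = -1625/29 ≈ -56.034)
1/D = 1/(-1625/29) = -29/1625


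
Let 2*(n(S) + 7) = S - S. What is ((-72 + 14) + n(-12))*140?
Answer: -9100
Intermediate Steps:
n(S) = -7 (n(S) = -7 + (S - S)/2 = -7 + (½)*0 = -7 + 0 = -7)
((-72 + 14) + n(-12))*140 = ((-72 + 14) - 7)*140 = (-58 - 7)*140 = -65*140 = -9100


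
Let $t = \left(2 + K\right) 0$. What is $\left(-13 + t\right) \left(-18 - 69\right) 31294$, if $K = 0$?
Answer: $35393514$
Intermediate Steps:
$t = 0$ ($t = \left(2 + 0\right) 0 = 2 \cdot 0 = 0$)
$\left(-13 + t\right) \left(-18 - 69\right) 31294 = \left(-13 + 0\right) \left(-18 - 69\right) 31294 = \left(-13\right) \left(-87\right) 31294 = 1131 \cdot 31294 = 35393514$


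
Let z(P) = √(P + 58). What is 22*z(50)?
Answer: 132*√3 ≈ 228.63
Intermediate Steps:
z(P) = √(58 + P)
22*z(50) = 22*√(58 + 50) = 22*√108 = 22*(6*√3) = 132*√3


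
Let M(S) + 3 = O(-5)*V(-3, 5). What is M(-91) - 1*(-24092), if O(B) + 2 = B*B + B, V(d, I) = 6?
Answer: 24197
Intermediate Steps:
O(B) = -2 + B + B² (O(B) = -2 + (B*B + B) = -2 + (B² + B) = -2 + (B + B²) = -2 + B + B²)
M(S) = 105 (M(S) = -3 + (-2 - 5 + (-5)²)*6 = -3 + (-2 - 5 + 25)*6 = -3 + 18*6 = -3 + 108 = 105)
M(-91) - 1*(-24092) = 105 - 1*(-24092) = 105 + 24092 = 24197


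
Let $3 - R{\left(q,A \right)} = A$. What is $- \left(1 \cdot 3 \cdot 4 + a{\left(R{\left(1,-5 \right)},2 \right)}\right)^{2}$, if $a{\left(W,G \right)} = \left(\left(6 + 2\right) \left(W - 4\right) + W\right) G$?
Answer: $-8464$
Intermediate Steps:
$R{\left(q,A \right)} = 3 - A$
$a{\left(W,G \right)} = G \left(-32 + 9 W\right)$ ($a{\left(W,G \right)} = \left(8 \left(-4 + W\right) + W\right) G = \left(\left(-32 + 8 W\right) + W\right) G = \left(-32 + 9 W\right) G = G \left(-32 + 9 W\right)$)
$- \left(1 \cdot 3 \cdot 4 + a{\left(R{\left(1,-5 \right)},2 \right)}\right)^{2} = - \left(1 \cdot 3 \cdot 4 + 2 \left(-32 + 9 \left(3 - -5\right)\right)\right)^{2} = - \left(3 \cdot 4 + 2 \left(-32 + 9 \left(3 + 5\right)\right)\right)^{2} = - \left(12 + 2 \left(-32 + 9 \cdot 8\right)\right)^{2} = - \left(12 + 2 \left(-32 + 72\right)\right)^{2} = - \left(12 + 2 \cdot 40\right)^{2} = - \left(12 + 80\right)^{2} = - 92^{2} = \left(-1\right) 8464 = -8464$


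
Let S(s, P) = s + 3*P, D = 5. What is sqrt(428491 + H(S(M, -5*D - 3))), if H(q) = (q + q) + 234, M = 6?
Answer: sqrt(428569) ≈ 654.65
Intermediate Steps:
H(q) = 234 + 2*q (H(q) = 2*q + 234 = 234 + 2*q)
sqrt(428491 + H(S(M, -5*D - 3))) = sqrt(428491 + (234 + 2*(6 + 3*(-5*5 - 3)))) = sqrt(428491 + (234 + 2*(6 + 3*(-25 - 3)))) = sqrt(428491 + (234 + 2*(6 + 3*(-28)))) = sqrt(428491 + (234 + 2*(6 - 84))) = sqrt(428491 + (234 + 2*(-78))) = sqrt(428491 + (234 - 156)) = sqrt(428491 + 78) = sqrt(428569)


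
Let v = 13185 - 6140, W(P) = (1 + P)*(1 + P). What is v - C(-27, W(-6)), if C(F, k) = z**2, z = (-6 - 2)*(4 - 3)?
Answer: 6981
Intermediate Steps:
W(P) = (1 + P)**2
z = -8 (z = -8*1 = -8)
v = 7045
C(F, k) = 64 (C(F, k) = (-8)**2 = 64)
v - C(-27, W(-6)) = 7045 - 1*64 = 7045 - 64 = 6981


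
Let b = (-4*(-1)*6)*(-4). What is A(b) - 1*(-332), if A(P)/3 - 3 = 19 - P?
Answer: 686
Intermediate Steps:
b = -96 (b = (4*6)*(-4) = 24*(-4) = -96)
A(P) = 66 - 3*P (A(P) = 9 + 3*(19 - P) = 9 + (57 - 3*P) = 66 - 3*P)
A(b) - 1*(-332) = (66 - 3*(-96)) - 1*(-332) = (66 + 288) + 332 = 354 + 332 = 686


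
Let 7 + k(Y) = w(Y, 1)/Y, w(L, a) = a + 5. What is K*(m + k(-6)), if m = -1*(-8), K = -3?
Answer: 0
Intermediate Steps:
w(L, a) = 5 + a
m = 8
k(Y) = -7 + 6/Y (k(Y) = -7 + (5 + 1)/Y = -7 + 6/Y)
K*(m + k(-6)) = -3*(8 + (-7 + 6/(-6))) = -3*(8 + (-7 + 6*(-1/6))) = -3*(8 + (-7 - 1)) = -3*(8 - 8) = -3*0 = 0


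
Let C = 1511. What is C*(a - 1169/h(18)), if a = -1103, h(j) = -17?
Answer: -26566402/17 ≈ -1.5627e+6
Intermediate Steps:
C*(a - 1169/h(18)) = 1511*(-1103 - 1169/(-17)) = 1511*(-1103 - 1169*(-1/17)) = 1511*(-1103 + 1169/17) = 1511*(-17582/17) = -26566402/17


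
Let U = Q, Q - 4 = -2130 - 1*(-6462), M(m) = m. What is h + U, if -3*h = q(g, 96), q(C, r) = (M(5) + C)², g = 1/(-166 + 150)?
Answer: 3323807/768 ≈ 4327.9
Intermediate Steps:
g = -1/16 (g = 1/(-16) = -1/16 ≈ -0.062500)
q(C, r) = (5 + C)²
Q = 4336 (Q = 4 + (-2130 - 1*(-6462)) = 4 + (-2130 + 6462) = 4 + 4332 = 4336)
h = -6241/768 (h = -(5 - 1/16)²/3 = -(79/16)²/3 = -⅓*6241/256 = -6241/768 ≈ -8.1263)
U = 4336
h + U = -6241/768 + 4336 = 3323807/768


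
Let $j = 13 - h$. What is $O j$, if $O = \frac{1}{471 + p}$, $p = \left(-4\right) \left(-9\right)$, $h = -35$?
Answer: $\frac{16}{169} \approx 0.094675$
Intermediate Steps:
$p = 36$
$j = 48$ ($j = 13 - -35 = 13 + 35 = 48$)
$O = \frac{1}{507}$ ($O = \frac{1}{471 + 36} = \frac{1}{507} \approx 0.0019724$)
$O j = \frac{1}{507} \cdot 48 = \frac{16}{169}$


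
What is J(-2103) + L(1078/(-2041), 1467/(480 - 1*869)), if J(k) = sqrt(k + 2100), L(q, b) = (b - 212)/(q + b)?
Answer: 171311335/3413489 + I*sqrt(3) ≈ 50.187 + 1.732*I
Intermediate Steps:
L(q, b) = (-212 + b)/(b + q)
J(k) = sqrt(2100 + k)
J(-2103) + L(1078/(-2041), 1467/(480 - 1*869)) = sqrt(2100 - 2103) + (-212 + 1467/(480 - 1*869))/(1467/(480 - 1*869) + 1078/(-2041)) = sqrt(-3) + (-212 + 1467/(480 - 869))/(1467/(480 - 869) + 1078*(-1/2041)) = I*sqrt(3) + (-212 + 1467/(-389))/(1467/(-389) - 1078/2041) = I*sqrt(3) + (-212 + 1467*(-1/389))/(1467*(-1/389) - 1078/2041) = I*sqrt(3) + (-212 - 1467/389)/(-1467/389 - 1078/2041) = I*sqrt(3) - 83935/389/(-3413489/793949) = I*sqrt(3) - 793949/3413489*(-83935/389) = I*sqrt(3) + 171311335/3413489 = 171311335/3413489 + I*sqrt(3)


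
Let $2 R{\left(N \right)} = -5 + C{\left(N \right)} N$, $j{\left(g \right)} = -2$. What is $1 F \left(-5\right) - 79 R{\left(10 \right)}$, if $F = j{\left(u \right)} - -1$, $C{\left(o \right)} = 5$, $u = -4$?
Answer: $- \frac{3545}{2} \approx -1772.5$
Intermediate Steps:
$F = -1$ ($F = -2 - -1 = -2 + 1 = -1$)
$R{\left(N \right)} = - \frac{5}{2} + \frac{5 N}{2}$ ($R{\left(N \right)} = \frac{-5 + 5 N}{2} = - \frac{5}{2} + \frac{5 N}{2}$)
$1 F \left(-5\right) - 79 R{\left(10 \right)} = 1 \left(-1\right) \left(-5\right) - 79 \left(- \frac{5}{2} + \frac{5}{2} \cdot 10\right) = \left(-1\right) \left(-5\right) - 79 \left(- \frac{5}{2} + 25\right) = 5 - \frac{3555}{2} = - \frac{3545}{2}$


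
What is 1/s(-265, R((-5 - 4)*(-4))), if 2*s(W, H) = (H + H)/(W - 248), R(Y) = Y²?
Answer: -19/48 ≈ -0.39583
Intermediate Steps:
s(W, H) = H/(-248 + W) (s(W, H) = ((H + H)/(W - 248))/2 = ((2*H)/(-248 + W))/2 = (2*H/(-248 + W))/2 = H/(-248 + W))
1/s(-265, R((-5 - 4)*(-4))) = 1/(((-5 - 4)*(-4))²/(-248 - 265)) = 1/((-9*(-4))²/(-513)) = 1/(36²*(-1/513)) = 1/(1296*(-1/513)) = 1/(-48/19) = -19/48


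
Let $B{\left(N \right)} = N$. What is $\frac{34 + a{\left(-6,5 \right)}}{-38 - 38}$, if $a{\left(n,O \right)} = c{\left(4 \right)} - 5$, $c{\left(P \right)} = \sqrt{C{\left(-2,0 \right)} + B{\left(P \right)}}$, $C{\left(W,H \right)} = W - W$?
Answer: $- \frac{31}{76} \approx -0.40789$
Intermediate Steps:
$C{\left(W,H \right)} = 0$
$c{\left(P \right)} = \sqrt{P}$ ($c{\left(P \right)} = \sqrt{0 + P} = \sqrt{P}$)
$a{\left(n,O \right)} = -3$ ($a{\left(n,O \right)} = \sqrt{4} - 5 = 2 - 5 = -3$)
$\frac{34 + a{\left(-6,5 \right)}}{-38 - 38} = \frac{34 - 3}{-38 - 38} = \frac{1}{-76} \cdot 31 = \left(- \frac{1}{76}\right) 31 = - \frac{31}{76}$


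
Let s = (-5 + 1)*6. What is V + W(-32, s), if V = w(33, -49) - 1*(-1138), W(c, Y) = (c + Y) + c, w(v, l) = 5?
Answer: 1055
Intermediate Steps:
s = -24 (s = -4*6 = -24)
W(c, Y) = Y + 2*c (W(c, Y) = (Y + c) + c = Y + 2*c)
V = 1143 (V = 5 - 1*(-1138) = 5 + 1138 = 1143)
V + W(-32, s) = 1143 + (-24 + 2*(-32)) = 1143 + (-24 - 64) = 1143 - 88 = 1055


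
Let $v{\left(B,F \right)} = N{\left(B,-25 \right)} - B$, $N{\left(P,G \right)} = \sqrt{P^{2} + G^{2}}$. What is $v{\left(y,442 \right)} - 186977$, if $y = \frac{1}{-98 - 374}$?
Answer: $- \frac{88253143}{472} + \frac{\sqrt{139240001}}{472} \approx -1.8695 \cdot 10^{5}$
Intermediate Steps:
$N{\left(P,G \right)} = \sqrt{G^{2} + P^{2}}$
$y = - \frac{1}{472}$ ($y = \frac{1}{-472} = - \frac{1}{472} \approx -0.0021186$)
$v{\left(B,F \right)} = \sqrt{625 + B^{2}} - B$ ($v{\left(B,F \right)} = \sqrt{\left(-25\right)^{2} + B^{2}} - B = \sqrt{625 + B^{2}} - B$)
$v{\left(y,442 \right)} - 186977 = \left(\sqrt{625 + \left(- \frac{1}{472}\right)^{2}} - - \frac{1}{472}\right) - 186977 = \left(\sqrt{625 + \frac{1}{222784}} + \frac{1}{472}\right) - 186977 = \left(\sqrt{\frac{139240001}{222784}} + \frac{1}{472}\right) - 186977 = \left(\frac{\sqrt{139240001}}{472} + \frac{1}{472}\right) - 186977 = \left(\frac{1}{472} + \frac{\sqrt{139240001}}{472}\right) - 186977 = - \frac{88253143}{472} + \frac{\sqrt{139240001}}{472}$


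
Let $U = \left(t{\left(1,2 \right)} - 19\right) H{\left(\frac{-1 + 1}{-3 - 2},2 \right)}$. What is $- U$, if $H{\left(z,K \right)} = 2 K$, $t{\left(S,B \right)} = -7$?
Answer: $104$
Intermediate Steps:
$U = -104$ ($U = \left(-7 - 19\right) 2 \cdot 2 = \left(-26\right) 4 = -104$)
$- U = \left(-1\right) \left(-104\right) = 104$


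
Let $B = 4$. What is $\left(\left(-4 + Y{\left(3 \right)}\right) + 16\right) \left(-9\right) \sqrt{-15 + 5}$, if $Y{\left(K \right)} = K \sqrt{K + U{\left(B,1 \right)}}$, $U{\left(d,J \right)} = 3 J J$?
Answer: $27 i \sqrt{10} \left(-4 - \sqrt{6}\right) \approx - 550.67 i$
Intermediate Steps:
$U{\left(d,J \right)} = 3 J^{2}$
$Y{\left(K \right)} = K \sqrt{3 + K}$ ($Y{\left(K \right)} = K \sqrt{K + 3 \cdot 1^{2}} = K \sqrt{K + 3 \cdot 1} = K \sqrt{K + 3} = K \sqrt{3 + K}$)
$\left(\left(-4 + Y{\left(3 \right)}\right) + 16\right) \left(-9\right) \sqrt{-15 + 5} = \left(\left(-4 + 3 \sqrt{3 + 3}\right) + 16\right) \left(-9\right) \sqrt{-15 + 5} = \left(\left(-4 + 3 \sqrt{6}\right) + 16\right) \left(-9\right) \sqrt{-10} = \left(12 + 3 \sqrt{6}\right) \left(-9\right) i \sqrt{10} = \left(-108 - 27 \sqrt{6}\right) i \sqrt{10} = i \sqrt{10} \left(-108 - 27 \sqrt{6}\right)$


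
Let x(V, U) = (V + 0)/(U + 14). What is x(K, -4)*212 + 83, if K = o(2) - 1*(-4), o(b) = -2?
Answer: 627/5 ≈ 125.40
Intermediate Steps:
K = 2 (K = -2 - 1*(-4) = -2 + 4 = 2)
x(V, U) = V/(14 + U)
x(K, -4)*212 + 83 = (2/(14 - 4))*212 + 83 = (2/10)*212 + 83 = (2*(⅒))*212 + 83 = (⅕)*212 + 83 = 212/5 + 83 = 627/5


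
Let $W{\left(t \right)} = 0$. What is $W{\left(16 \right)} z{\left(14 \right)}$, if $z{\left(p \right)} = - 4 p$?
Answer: $0$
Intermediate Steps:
$W{\left(16 \right)} z{\left(14 \right)} = 0 \left(\left(-4\right) 14\right) = 0 \left(-56\right) = 0$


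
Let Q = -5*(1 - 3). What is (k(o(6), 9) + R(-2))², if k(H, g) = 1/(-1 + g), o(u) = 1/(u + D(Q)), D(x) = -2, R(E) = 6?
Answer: 2401/64 ≈ 37.516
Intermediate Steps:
Q = 10 (Q = -5*(-2) = 10)
o(u) = 1/(-2 + u) (o(u) = 1/(u - 2) = 1/(-2 + u))
(k(o(6), 9) + R(-2))² = (1/(-1 + 9) + 6)² = (1/8 + 6)² = (⅛ + 6)² = (49/8)² = 2401/64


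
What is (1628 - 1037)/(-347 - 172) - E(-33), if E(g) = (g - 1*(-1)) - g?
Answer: -370/173 ≈ -2.1387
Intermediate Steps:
E(g) = 1 (E(g) = (g + 1) - g = (1 + g) - g = 1)
(1628 - 1037)/(-347 - 172) - E(-33) = (1628 - 1037)/(-347 - 172) - 1*1 = 591/(-519) - 1 = 591*(-1/519) - 1 = -197/173 - 1 = -370/173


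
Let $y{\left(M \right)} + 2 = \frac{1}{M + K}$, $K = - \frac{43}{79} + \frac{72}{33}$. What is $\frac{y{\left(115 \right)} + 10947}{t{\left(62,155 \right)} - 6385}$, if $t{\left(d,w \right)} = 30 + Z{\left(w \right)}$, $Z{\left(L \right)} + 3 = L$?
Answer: $- \frac{1109364179}{628723674} \approx -1.7645$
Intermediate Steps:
$Z{\left(L \right)} = -3 + L$
$K = \frac{1423}{869}$ ($K = \left(-43\right) \frac{1}{79} + 72 \cdot \frac{1}{33} = - \frac{43}{79} + \frac{24}{11} = \frac{1423}{869} \approx 1.6375$)
$t{\left(d,w \right)} = 27 + w$ ($t{\left(d,w \right)} = 30 + \left(-3 + w\right) = 27 + w$)
$y{\left(M \right)} = -2 + \frac{1}{\frac{1423}{869} + M}$ ($y{\left(M \right)} = -2 + \frac{1}{M + \frac{1423}{869}} = -2 + \frac{1}{\frac{1423}{869} + M}$)
$\frac{y{\left(115 \right)} + 10947}{t{\left(62,155 \right)} - 6385} = \frac{\frac{-1977 - 199870}{1423 + 869 \cdot 115} + 10947}{\left(27 + 155\right) - 6385} = \frac{\frac{-1977 - 199870}{1423 + 99935} + 10947}{182 - 6385} = \frac{\frac{1}{101358} \left(-201847\right) + 10947}{-6203} = \left(\frac{1}{101358} \left(-201847\right) + 10947\right) \left(- \frac{1}{6203}\right) = \left(- \frac{201847}{101358} + 10947\right) \left(- \frac{1}{6203}\right) = \frac{1109364179}{101358} \left(- \frac{1}{6203}\right) = - \frac{1109364179}{628723674}$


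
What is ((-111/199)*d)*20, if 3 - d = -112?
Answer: -255300/199 ≈ -1282.9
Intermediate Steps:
d = 115 (d = 3 - 1*(-112) = 3 + 112 = 115)
((-111/199)*d)*20 = (-111/199*115)*20 = (-111*1/199*115)*20 = -111/199*115*20 = -12765/199*20 = -255300/199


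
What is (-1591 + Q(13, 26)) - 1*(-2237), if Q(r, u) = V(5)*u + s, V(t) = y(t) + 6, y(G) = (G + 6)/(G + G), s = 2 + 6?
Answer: 4193/5 ≈ 838.60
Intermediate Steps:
s = 8
y(G) = (6 + G)/(2*G) (y(G) = (6 + G)/((2*G)) = (6 + G)*(1/(2*G)) = (6 + G)/(2*G))
V(t) = 6 + (6 + t)/(2*t) (V(t) = (6 + t)/(2*t) + 6 = 6 + (6 + t)/(2*t))
Q(r, u) = 8 + 71*u/10 (Q(r, u) = (13/2 + 3/5)*u + 8 = 71*u/10 + 8 = 8 + 71*u/10)
(-1591 + Q(13, 26)) - 1*(-2237) = (-1591 + (8 + (71/10)*26)) - 1*(-2237) = (-1591 + (8 + 923/5)) + 2237 = (-1591 + 963/5) + 2237 = -6992/5 + 2237 = 4193/5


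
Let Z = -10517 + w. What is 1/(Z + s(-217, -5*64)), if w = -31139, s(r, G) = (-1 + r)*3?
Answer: -1/42310 ≈ -2.3635e-5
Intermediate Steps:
s(r, G) = -3 + 3*r
Z = -41656 (Z = -10517 - 31139 = -41656)
1/(Z + s(-217, -5*64)) = 1/(-41656 + (-3 + 3*(-217))) = 1/(-41656 + (-3 - 651)) = 1/(-41656 - 654) = 1/(-42310) = -1/42310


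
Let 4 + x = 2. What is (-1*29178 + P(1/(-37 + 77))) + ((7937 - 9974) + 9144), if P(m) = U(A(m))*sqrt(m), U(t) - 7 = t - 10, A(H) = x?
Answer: -22071 - sqrt(10)/4 ≈ -22072.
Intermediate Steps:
x = -2 (x = -4 + 2 = -2)
A(H) = -2
U(t) = -3 + t (U(t) = 7 + (t - 10) = 7 + (-10 + t) = -3 + t)
P(m) = -5*sqrt(m) (P(m) = (-3 - 2)*sqrt(m) = -5*sqrt(m))
(-1*29178 + P(1/(-37 + 77))) + ((7937 - 9974) + 9144) = (-1*29178 - 5/sqrt(-37 + 77)) + ((7937 - 9974) + 9144) = (-29178 - 5*sqrt(10)/20) + (-2037 + 9144) = (-29178 - sqrt(10)/4) + 7107 = -22071 - sqrt(10)/4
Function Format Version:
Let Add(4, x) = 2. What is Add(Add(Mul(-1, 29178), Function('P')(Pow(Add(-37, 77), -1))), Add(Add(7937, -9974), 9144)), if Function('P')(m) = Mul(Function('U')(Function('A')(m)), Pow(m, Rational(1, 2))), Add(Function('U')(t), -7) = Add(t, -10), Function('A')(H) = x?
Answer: Add(-22071, Mul(Rational(-1, 4), Pow(10, Rational(1, 2)))) ≈ -22072.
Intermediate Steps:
x = -2 (x = Add(-4, 2) = -2)
Function('A')(H) = -2
Function('U')(t) = Add(-3, t) (Function('U')(t) = Add(7, Add(t, -10)) = Add(7, Add(-10, t)) = Add(-3, t))
Function('P')(m) = Mul(-5, Pow(m, Rational(1, 2))) (Function('P')(m) = Mul(Add(-3, -2), Pow(m, Rational(1, 2))) = Mul(-5, Pow(m, Rational(1, 2))))
Add(Add(Mul(-1, 29178), Function('P')(Pow(Add(-37, 77), -1))), Add(Add(7937, -9974), 9144)) = Add(Add(Mul(-1, 29178), Mul(-5, Pow(Pow(Add(-37, 77), -1), Rational(1, 2)))), Add(Add(7937, -9974), 9144)) = Add(Add(-29178, Mul(-5, Pow(Pow(40, -1), Rational(1, 2)))), Add(-2037, 9144)) = Add(Add(-29178, Mul(-5, Pow(Rational(1, 40), Rational(1, 2)))), 7107) = Add(Add(-29178, Mul(-5, Mul(Rational(1, 20), Pow(10, Rational(1, 2))))), 7107) = Add(Add(-29178, Mul(Rational(-1, 4), Pow(10, Rational(1, 2)))), 7107) = Add(-22071, Mul(Rational(-1, 4), Pow(10, Rational(1, 2))))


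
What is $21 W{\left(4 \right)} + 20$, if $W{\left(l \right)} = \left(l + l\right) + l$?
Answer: $272$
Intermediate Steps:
$W{\left(l \right)} = 3 l$ ($W{\left(l \right)} = 2 l + l = 3 l$)
$21 W{\left(4 \right)} + 20 = 21 \cdot 3 \cdot 4 + 20 = 21 \cdot 12 + 20 = 252 + 20 = 272$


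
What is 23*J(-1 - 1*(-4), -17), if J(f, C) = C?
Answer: -391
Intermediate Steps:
23*J(-1 - 1*(-4), -17) = 23*(-17) = -391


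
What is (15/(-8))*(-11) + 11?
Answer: 253/8 ≈ 31.625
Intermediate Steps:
(15/(-8))*(-11) + 11 = (15*(-⅛))*(-11) + 11 = -15/8*(-11) + 11 = 165/8 + 11 = 253/8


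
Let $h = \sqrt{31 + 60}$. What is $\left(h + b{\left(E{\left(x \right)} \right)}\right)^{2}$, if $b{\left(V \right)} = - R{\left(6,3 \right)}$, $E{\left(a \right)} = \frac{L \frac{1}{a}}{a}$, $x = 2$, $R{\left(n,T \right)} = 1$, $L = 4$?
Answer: $\left(1 - \sqrt{91}\right)^{2} \approx 72.921$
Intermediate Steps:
$E{\left(a \right)} = \frac{4}{a^{2}}$ ($E{\left(a \right)} = \frac{4 \frac{1}{a}}{a} = \frac{4}{a^{2}}$)
$h = \sqrt{91} \approx 9.5394$
$b{\left(V \right)} = -1$ ($b{\left(V \right)} = \left(-1\right) 1 = -1$)
$\left(h + b{\left(E{\left(x \right)} \right)}\right)^{2} = \left(\sqrt{91} - 1\right)^{2} = \left(-1 + \sqrt{91}\right)^{2}$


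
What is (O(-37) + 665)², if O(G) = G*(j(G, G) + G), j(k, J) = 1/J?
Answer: 4141225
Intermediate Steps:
O(G) = G*(G + 1/G) (O(G) = G*(1/G + G) = G*(G + 1/G))
(O(-37) + 665)² = ((1 + (-37)²) + 665)² = ((1 + 1369) + 665)² = (1370 + 665)² = 2035² = 4141225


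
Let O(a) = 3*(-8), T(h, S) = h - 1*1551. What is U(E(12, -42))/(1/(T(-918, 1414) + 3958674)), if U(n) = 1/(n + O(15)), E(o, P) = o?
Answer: -1318735/4 ≈ -3.2968e+5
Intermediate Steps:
T(h, S) = -1551 + h (T(h, S) = h - 1551 = -1551 + h)
O(a) = -24
U(n) = 1/(-24 + n) (U(n) = 1/(n - 24) = 1/(-24 + n))
U(E(12, -42))/(1/(T(-918, 1414) + 3958674)) = 1/((-24 + 12)*(1/((-1551 - 918) + 3958674))) = 1/((-12)*(1/(-2469 + 3958674))) = -1/(12*(1/3956205)) = -1/(12*1/3956205) = -1/12*3956205 = -1318735/4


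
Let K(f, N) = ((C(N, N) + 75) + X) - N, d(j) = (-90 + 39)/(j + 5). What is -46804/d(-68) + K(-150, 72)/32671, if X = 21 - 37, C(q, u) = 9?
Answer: -32111803232/555407 ≈ -57817.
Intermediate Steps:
X = -16
d(j) = -51/(5 + j)
K(f, N) = 68 - N (K(f, N) = ((9 + 75) - 16) - N = (84 - 16) - N = 68 - N)
-46804/d(-68) + K(-150, 72)/32671 = -46804/((-51/(5 - 68))) + (68 - 1*72)/32671 = -46804/((-51/(-63))) + (68 - 72)*(1/32671) = -46804/((-51*(-1/63))) - 4*1/32671 = -46804/17/21 - 4/32671 = -46804*21/17 - 4/32671 = -982884/17 - 4/32671 = -32111803232/555407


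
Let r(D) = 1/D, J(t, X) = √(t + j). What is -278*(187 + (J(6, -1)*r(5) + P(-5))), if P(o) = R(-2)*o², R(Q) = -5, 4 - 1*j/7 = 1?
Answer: -17236 - 834*√3/5 ≈ -17525.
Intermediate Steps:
j = 21 (j = 28 - 7*1 = 28 - 7 = 21)
J(t, X) = √(21 + t) (J(t, X) = √(t + 21) = √(21 + t))
P(o) = -5*o²
-278*(187 + (J(6, -1)*r(5) + P(-5))) = -278*(187 + (√(21 + 6)/5 - 5*(-5)²)) = -278*(187 + (√27*(⅕) - 5*25)) = -278*(187 + ((3*√3)*(⅕) - 125)) = -278*(187 + (3*√3/5 - 125)) = -278*(187 + (-125 + 3*√3/5)) = -278*(62 + 3*√3/5) = -17236 - 834*√3/5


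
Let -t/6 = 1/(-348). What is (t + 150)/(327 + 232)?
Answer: 8701/32422 ≈ 0.26837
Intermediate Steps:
t = 1/58 (t = -6/(-348) = -6*(-1/348) = 1/58 ≈ 0.017241)
(t + 150)/(327 + 232) = (1/58 + 150)/(327 + 232) = (8701/58)/559 = (8701/58)*(1/559) = 8701/32422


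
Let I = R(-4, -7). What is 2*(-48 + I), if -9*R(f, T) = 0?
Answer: -96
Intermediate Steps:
R(f, T) = 0 (R(f, T) = -⅑*0 = 0)
I = 0
2*(-48 + I) = 2*(-48 + 0) = 2*(-48) = -96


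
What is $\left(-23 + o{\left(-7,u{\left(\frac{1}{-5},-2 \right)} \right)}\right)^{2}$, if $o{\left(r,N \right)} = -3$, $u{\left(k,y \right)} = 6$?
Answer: $676$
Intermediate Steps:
$\left(-23 + o{\left(-7,u{\left(\frac{1}{-5},-2 \right)} \right)}\right)^{2} = \left(-23 - 3\right)^{2} = \left(-26\right)^{2} = 676$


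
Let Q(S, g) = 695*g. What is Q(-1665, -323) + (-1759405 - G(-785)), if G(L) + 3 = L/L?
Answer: -1983888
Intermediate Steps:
G(L) = -2 (G(L) = -3 + L/L = -3 + 1 = -2)
Q(-1665, -323) + (-1759405 - G(-785)) = 695*(-323) + (-1759405 - 1*(-2)) = -224485 + (-1759405 + 2) = -224485 - 1759403 = -1983888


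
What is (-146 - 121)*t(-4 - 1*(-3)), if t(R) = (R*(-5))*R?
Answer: 1335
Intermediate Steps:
t(R) = -5*R² (t(R) = (-5*R)*R = -5*R²)
(-146 - 121)*t(-4 - 1*(-3)) = (-146 - 121)*(-5*(-4 - 1*(-3))²) = -(-1335)*(-4 + 3)² = -(-1335)*(-1)² = -(-1335) = -267*(-5) = 1335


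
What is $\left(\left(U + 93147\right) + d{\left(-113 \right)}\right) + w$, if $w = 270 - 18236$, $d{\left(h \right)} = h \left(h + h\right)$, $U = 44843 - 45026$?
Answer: $100536$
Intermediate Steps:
$U = -183$
$d{\left(h \right)} = 2 h^{2}$ ($d{\left(h \right)} = h 2 h = 2 h^{2}$)
$w = -17966$ ($w = 270 - 18236 = -17966$)
$\left(\left(U + 93147\right) + d{\left(-113 \right)}\right) + w = \left(\left(-183 + 93147\right) + 2 \left(-113\right)^{2}\right) - 17966 = \left(92964 + 2 \cdot 12769\right) - 17966 = \left(92964 + 25538\right) - 17966 = 118502 - 17966 = 100536$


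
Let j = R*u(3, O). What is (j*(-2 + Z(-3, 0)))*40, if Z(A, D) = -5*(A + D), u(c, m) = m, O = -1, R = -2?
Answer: 1040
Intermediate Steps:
Z(A, D) = -5*A - 5*D
j = 2 (j = -2*(-1) = 2)
(j*(-2 + Z(-3, 0)))*40 = (2*(-2 + (-5*(-3) - 5*0)))*40 = (2*(-2 + (15 + 0)))*40 = (2*(-2 + 15))*40 = (2*13)*40 = 26*40 = 1040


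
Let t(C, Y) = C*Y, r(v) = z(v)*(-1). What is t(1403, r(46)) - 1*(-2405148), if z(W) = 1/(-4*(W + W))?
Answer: 38482429/16 ≈ 2.4052e+6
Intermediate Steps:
z(W) = -1/(8*W) (z(W) = 1/(-8*W) = -1/(8*W))
r(v) = 1/(8*v) (r(v) = -1/(8*v)*(-1) = 1/(8*v))
t(1403, r(46)) - 1*(-2405148) = 1403*((⅛)/46) - 1*(-2405148) = 1403*((⅛)*(1/46)) + 2405148 = 1403*(1/368) + 2405148 = 61/16 + 2405148 = 38482429/16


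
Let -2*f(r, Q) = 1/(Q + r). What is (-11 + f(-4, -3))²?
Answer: 23409/196 ≈ 119.43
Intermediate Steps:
f(r, Q) = -1/(2*(Q + r))
(-11 + f(-4, -3))² = (-11 - 1/(2*(-3) + 2*(-4)))² = (-11 - 1/(-6 - 8))² = (-11 - 1/(-14))² = (-11 - 1*(-1/14))² = (-11 + 1/14)² = (-153/14)² = 23409/196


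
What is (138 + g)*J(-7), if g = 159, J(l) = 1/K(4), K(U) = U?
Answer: 297/4 ≈ 74.250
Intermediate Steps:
J(l) = 1/4
(138 + g)*J(-7) = (138 + 159)*(1/4) = 297*(1/4) = 297/4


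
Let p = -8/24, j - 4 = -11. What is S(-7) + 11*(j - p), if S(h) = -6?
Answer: -238/3 ≈ -79.333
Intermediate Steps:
j = -7 (j = 4 - 11 = -7)
p = -⅓ (p = -8*1/24 = -⅓ ≈ -0.33333)
S(-7) + 11*(j - p) = -6 + 11*(-7 - 1*(-⅓)) = -6 + 11*(-7 + ⅓) = -6 + 11*(-20/3) = -6 - 220/3 = -238/3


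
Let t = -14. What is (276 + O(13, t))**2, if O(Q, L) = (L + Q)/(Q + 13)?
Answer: 51480625/676 ≈ 76155.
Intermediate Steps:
O(Q, L) = (L + Q)/(13 + Q)
(276 + O(13, t))**2 = (276 + (-14 + 13)/(13 + 13))**2 = (276 - 1/26)**2 = (7175/26)**2 = 51480625/676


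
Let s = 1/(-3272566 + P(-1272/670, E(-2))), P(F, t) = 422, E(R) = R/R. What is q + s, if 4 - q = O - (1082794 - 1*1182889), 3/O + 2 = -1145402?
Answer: -93783435987527747/936981706544 ≈ -1.0009e+5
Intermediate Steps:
E(R) = 1
O = -3/1145404 (O = 3/(-2 - 1145402) = 3/(-1145404) = 3*(-1/1145404) = -3/1145404 ≈ -2.6192e-6)
s = -1/3272144 (s = 1/(-3272566 + 422) = 1/(-3272144) = -1/3272144 ≈ -3.0561e-7)
q = -114644631761/1145404 (q = 4 - (-3/1145404 - (1082794 - 1*1182889)) = 4 - (-3/1145404 - (1082794 - 1182889)) = 4 - (-3/1145404 - 1*(-100095)) = 4 - (-3/1145404 + 100095) = 4 - 1*114649213377/1145404 = 4 - 114649213377/1145404 = -114644631761/1145404 ≈ -1.0009e+5)
q + s = -114644631761/1145404 - 1/3272144 = -93783435987527747/936981706544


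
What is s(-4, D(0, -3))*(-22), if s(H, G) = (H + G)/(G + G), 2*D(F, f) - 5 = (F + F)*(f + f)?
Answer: 33/5 ≈ 6.6000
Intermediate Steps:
D(F, f) = 5/2 + 2*F*f (D(F, f) = 5/2 + ((F + F)*(f + f))/2 = 5/2 + ((2*F)*(2*f))/2 = 5/2 + (4*F*f)/2 = 5/2 + 2*F*f)
s(H, G) = (G + H)/(2*G) (s(H, G) = (G + H)/((2*G)) = (G + H)*(1/(2*G)) = (G + H)/(2*G))
s(-4, D(0, -3))*(-22) = (((5/2 + 2*0*(-3)) - 4)/(2*(5/2 + 2*0*(-3))))*(-22) = (((5/2 + 0) - 4)/(2*(5/2 + 0)))*(-22) = ((5/2 - 4)/(2*(5/2)))*(-22) = ((1/2)*(2/5)*(-3/2))*(-22) = -3/10*(-22) = 33/5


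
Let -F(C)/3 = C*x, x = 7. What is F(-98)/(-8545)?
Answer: -2058/8545 ≈ -0.24084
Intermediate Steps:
F(C) = -21*C (F(C) = -3*C*7 = -21*C)
F(-98)/(-8545) = -21*(-98)/(-8545) = 2058*(-1/8545) = -2058/8545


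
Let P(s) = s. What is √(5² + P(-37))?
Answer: 2*I*√3 ≈ 3.4641*I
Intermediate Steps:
√(5² + P(-37)) = √(5² - 37) = √(25 - 37) = √(-12) = 2*I*√3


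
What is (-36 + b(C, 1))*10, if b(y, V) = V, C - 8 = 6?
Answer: -350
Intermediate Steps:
C = 14 (C = 8 + 6 = 14)
(-36 + b(C, 1))*10 = (-36 + 1)*10 = -35*10 = -350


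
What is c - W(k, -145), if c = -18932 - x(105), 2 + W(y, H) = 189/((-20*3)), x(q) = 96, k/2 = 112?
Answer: -380457/20 ≈ -19023.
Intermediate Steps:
k = 224 (k = 2*112 = 224)
W(y, H) = -103/20 (W(y, H) = -2 + 189/((-20*3)) = -2 + 189/(-60) = -2 + 189*(-1/60) = -2 - 63/20 = -103/20)
c = -19028 (c = -18932 - 1*96 = -18932 - 96 = -19028)
c - W(k, -145) = -19028 - 1*(-103/20) = -19028 + 103/20 = -380457/20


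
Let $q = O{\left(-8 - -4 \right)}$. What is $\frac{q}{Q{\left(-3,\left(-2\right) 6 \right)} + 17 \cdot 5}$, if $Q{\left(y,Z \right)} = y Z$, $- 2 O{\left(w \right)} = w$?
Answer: $\frac{2}{121} \approx 0.016529$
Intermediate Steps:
$O{\left(w \right)} = - \frac{w}{2}$
$Q{\left(y,Z \right)} = Z y$
$q = 2$ ($q = - \frac{-8 - -4}{2} = - \frac{-8 + 4}{2} = \left(- \frac{1}{2}\right) \left(-4\right) = 2$)
$\frac{q}{Q{\left(-3,\left(-2\right) 6 \right)} + 17 \cdot 5} = \frac{1}{\left(-2\right) 6 \left(-3\right) + 17 \cdot 5} \cdot 2 = \frac{1}{\left(-12\right) \left(-3\right) + 85} \cdot 2 = \frac{1}{36 + 85} \cdot 2 = \frac{1}{121} \cdot 2 = \frac{2}{121}$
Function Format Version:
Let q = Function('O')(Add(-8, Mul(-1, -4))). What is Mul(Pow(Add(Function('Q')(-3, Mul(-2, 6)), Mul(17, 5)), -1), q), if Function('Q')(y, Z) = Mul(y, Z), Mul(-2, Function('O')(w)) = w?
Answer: Rational(2, 121) ≈ 0.016529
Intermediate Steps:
Function('O')(w) = Mul(Rational(-1, 2), w)
Function('Q')(y, Z) = Mul(Z, y)
q = 2 (q = Mul(Rational(-1, 2), Add(-8, Mul(-1, -4))) = Mul(Rational(-1, 2), Add(-8, 4)) = Mul(Rational(-1, 2), -4) = 2)
Mul(Pow(Add(Function('Q')(-3, Mul(-2, 6)), Mul(17, 5)), -1), q) = Mul(Pow(Add(Mul(Mul(-2, 6), -3), Mul(17, 5)), -1), 2) = Mul(Pow(Add(Mul(-12, -3), 85), -1), 2) = Mul(Pow(Add(36, 85), -1), 2) = Mul(Pow(121, -1), 2) = Mul(Rational(1, 121), 2) = Rational(2, 121)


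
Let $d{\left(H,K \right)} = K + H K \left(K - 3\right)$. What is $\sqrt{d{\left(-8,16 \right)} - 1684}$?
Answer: $14 i \sqrt{17} \approx 57.724 i$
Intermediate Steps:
$d{\left(H,K \right)} = K + H K \left(-3 + K\right)$
$\sqrt{d{\left(-8,16 \right)} - 1684} = \sqrt{16 \left(1 - -24 - 128\right) - 1684} = \sqrt{16 \left(1 + 24 - 128\right) - 1684} = \sqrt{16 \left(-103\right) - 1684} = \sqrt{-1648 - 1684} = \sqrt{-3332} = 14 i \sqrt{17}$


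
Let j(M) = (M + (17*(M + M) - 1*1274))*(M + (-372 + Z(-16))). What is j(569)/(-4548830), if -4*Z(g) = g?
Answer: -3746841/4548830 ≈ -0.82369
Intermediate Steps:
Z(g) = -g/4
j(M) = (-1274 + 35*M)*(-368 + M) (j(M) = (M + (17*(M + M) - 1*1274))*(M + (-372 - 1/4*(-16))) = (M + (17*(2*M) - 1274))*(M + (-372 + 4)) = (M + (34*M - 1274))*(M - 368) = (M + (-1274 + 34*M))*(-368 + M) = (-1274 + 35*M)*(-368 + M))
j(569)/(-4548830) = (468832 - 14154*569 + 35*569**2)/(-4548830) = (468832 - 8053626 + 35*323761)*(-1/4548830) = (468832 - 8053626 + 11331635)*(-1/4548830) = 3746841*(-1/4548830) = -3746841/4548830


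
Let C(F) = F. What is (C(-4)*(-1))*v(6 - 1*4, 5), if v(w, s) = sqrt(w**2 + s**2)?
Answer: 4*sqrt(29) ≈ 21.541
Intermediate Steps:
v(w, s) = sqrt(s**2 + w**2)
(C(-4)*(-1))*v(6 - 1*4, 5) = (-4*(-1))*sqrt(5**2 + (6 - 1*4)**2) = 4*sqrt(25 + (6 - 4)**2) = 4*sqrt(25 + 2**2) = 4*sqrt(25 + 4) = 4*sqrt(29)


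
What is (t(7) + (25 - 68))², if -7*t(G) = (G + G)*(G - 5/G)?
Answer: 151321/49 ≈ 3088.2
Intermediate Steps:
t(G) = -2*G*(G - 5/G)/7 (t(G) = -(G + G)*(G - 5/G)/7 = -2*G*(G - 5/G)/7)
(t(7) + (25 - 68))² = ((10/7 - 2/7*7²) + (25 - 68))² = ((10/7 - 2/7*49) - 43)² = ((10/7 - 14) - 43)² = (-88/7 - 43)² = (-389/7)² = 151321/49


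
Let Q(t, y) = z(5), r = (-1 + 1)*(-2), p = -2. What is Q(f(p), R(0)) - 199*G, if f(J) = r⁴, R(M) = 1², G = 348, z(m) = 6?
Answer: -69246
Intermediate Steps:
r = 0 (r = 0*(-2) = 0)
R(M) = 1
f(J) = 0 (f(J) = 0⁴ = 0)
Q(t, y) = 6
Q(f(p), R(0)) - 199*G = 6 - 199*348 = 6 - 69252 = -69246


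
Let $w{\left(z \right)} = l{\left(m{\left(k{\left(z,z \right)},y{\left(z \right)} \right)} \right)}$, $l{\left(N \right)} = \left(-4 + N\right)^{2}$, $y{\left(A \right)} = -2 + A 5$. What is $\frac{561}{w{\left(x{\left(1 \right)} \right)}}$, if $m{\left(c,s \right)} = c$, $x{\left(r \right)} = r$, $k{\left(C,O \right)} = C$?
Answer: $\frac{187}{3} \approx 62.333$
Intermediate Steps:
$y{\left(A \right)} = -2 + 5 A$
$w{\left(z \right)} = \left(-4 + z\right)^{2}$
$\frac{561}{w{\left(x{\left(1 \right)} \right)}} = \frac{561}{\left(-4 + 1\right)^{2}} = \frac{561}{\left(-3\right)^{2}} = \frac{561}{9} = 561 \cdot \frac{1}{9} = \frac{187}{3}$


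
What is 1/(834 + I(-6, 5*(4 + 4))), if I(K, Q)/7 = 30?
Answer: 1/1044 ≈ 0.00095785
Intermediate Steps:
I(K, Q) = 210 (I(K, Q) = 7*30 = 210)
1/(834 + I(-6, 5*(4 + 4))) = 1/(834 + 210) = 1/1044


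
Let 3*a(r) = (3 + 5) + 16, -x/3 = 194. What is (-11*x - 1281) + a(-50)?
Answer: 5129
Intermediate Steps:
x = -582 (x = -3*194 = -582)
a(r) = 8 (a(r) = ((3 + 5) + 16)/3 = (8 + 16)/3 = (⅓)*24 = 8)
(-11*x - 1281) + a(-50) = (-11*(-582) - 1281) + 8 = (6402 - 1281) + 8 = 5121 + 8 = 5129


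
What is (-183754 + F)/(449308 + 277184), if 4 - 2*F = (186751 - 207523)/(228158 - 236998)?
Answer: -812189033/3211094640 ≈ -0.25293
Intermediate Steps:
F = 3647/4420 (F = 2 - (186751 - 207523)/(2*(228158 - 236998)) = 2 - (-10386)/(-8840) = 2 - (-10386)*(-1)/8840 = 2 - ½*5193/2210 = 2 - 5193/4420 = 3647/4420 ≈ 0.82511)
(-183754 + F)/(449308 + 277184) = (-183754 + 3647/4420)/(449308 + 277184) = -812189033/4420/726492 = -812189033/4420*1/726492 = -812189033/3211094640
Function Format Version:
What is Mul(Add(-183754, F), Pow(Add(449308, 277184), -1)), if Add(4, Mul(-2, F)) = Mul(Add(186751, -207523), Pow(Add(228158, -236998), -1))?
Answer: Rational(-812189033, 3211094640) ≈ -0.25293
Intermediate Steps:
F = Rational(3647, 4420) (F = Add(2, Mul(Rational(-1, 2), Mul(Add(186751, -207523), Pow(Add(228158, -236998), -1)))) = Add(2, Mul(Rational(-1, 2), Mul(-20772, Pow(-8840, -1)))) = Add(2, Mul(Rational(-1, 2), Mul(-20772, Rational(-1, 8840)))) = Add(2, Mul(Rational(-1, 2), Rational(5193, 2210))) = Add(2, Rational(-5193, 4420)) = Rational(3647, 4420) ≈ 0.82511)
Mul(Add(-183754, F), Pow(Add(449308, 277184), -1)) = Mul(Add(-183754, Rational(3647, 4420)), Pow(Add(449308, 277184), -1)) = Mul(Rational(-812189033, 4420), Pow(726492, -1)) = Mul(Rational(-812189033, 4420), Rational(1, 726492)) = Rational(-812189033, 3211094640)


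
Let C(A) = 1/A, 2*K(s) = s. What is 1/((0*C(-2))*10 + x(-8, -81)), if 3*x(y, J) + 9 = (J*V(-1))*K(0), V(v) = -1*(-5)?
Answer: -⅓ ≈ -0.33333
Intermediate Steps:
K(s) = s/2
V(v) = 5
x(y, J) = -3 (x(y, J) = -3 + ((J*5)*((½)*0))/3 = -3 + ((5*J)*0)/3 = -3 + (⅓)*0 = -3 + 0 = -3)
1/((0*C(-2))*10 + x(-8, -81)) = 1/((0/(-2))*10 - 3) = 1/((0*(-½))*10 - 3) = 1/(0*10 - 3) = 1/(0 - 3) = 1/(-3) = -⅓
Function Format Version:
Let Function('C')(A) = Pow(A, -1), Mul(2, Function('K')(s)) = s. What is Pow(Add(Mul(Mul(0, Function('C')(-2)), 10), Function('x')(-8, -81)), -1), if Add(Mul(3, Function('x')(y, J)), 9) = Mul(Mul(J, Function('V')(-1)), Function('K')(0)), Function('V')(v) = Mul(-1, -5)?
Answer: Rational(-1, 3) ≈ -0.33333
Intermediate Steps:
Function('K')(s) = Mul(Rational(1, 2), s)
Function('V')(v) = 5
Function('x')(y, J) = -3 (Function('x')(y, J) = Add(-3, Mul(Rational(1, 3), Mul(Mul(J, 5), Mul(Rational(1, 2), 0)))) = Add(-3, Mul(Rational(1, 3), Mul(Mul(5, J), 0))) = Add(-3, Mul(Rational(1, 3), 0)) = Add(-3, 0) = -3)
Pow(Add(Mul(Mul(0, Function('C')(-2)), 10), Function('x')(-8, -81)), -1) = Pow(Add(Mul(Mul(0, Pow(-2, -1)), 10), -3), -1) = Pow(Add(Mul(Mul(0, Rational(-1, 2)), 10), -3), -1) = Pow(Add(Mul(0, 10), -3), -1) = Pow(Add(0, -3), -1) = Pow(-3, -1) = Rational(-1, 3)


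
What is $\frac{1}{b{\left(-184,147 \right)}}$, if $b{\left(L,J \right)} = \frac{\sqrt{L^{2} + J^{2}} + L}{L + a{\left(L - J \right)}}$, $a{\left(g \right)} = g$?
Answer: $- \frac{94760}{21609} - \frac{515 \sqrt{55465}}{21609} \approx -9.998$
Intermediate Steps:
$b{\left(L,J \right)} = \frac{L + \sqrt{J^{2} + L^{2}}}{- J + 2 L}$ ($b{\left(L,J \right)} = \frac{\sqrt{L^{2} + J^{2}} + L}{L - \left(J - L\right)} = \frac{\sqrt{J^{2} + L^{2}} + L}{- J + 2 L} = \frac{L + \sqrt{J^{2} + L^{2}}}{- J + 2 L}$)
$\frac{1}{b{\left(-184,147 \right)}} = \frac{1}{\frac{1}{\left(-1\right) 147 + 2 \left(-184\right)} \left(-184 + \sqrt{147^{2} + \left(-184\right)^{2}}\right)} = \frac{1}{\frac{1}{-147 - 368} \left(-184 + \sqrt{21609 + 33856}\right)} = \frac{1}{\frac{1}{-515} \left(-184 + \sqrt{55465}\right)} = \frac{1}{\left(- \frac{1}{515}\right) \left(-184 + \sqrt{55465}\right)} = \frac{1}{\frac{184}{515} - \frac{\sqrt{55465}}{515}}$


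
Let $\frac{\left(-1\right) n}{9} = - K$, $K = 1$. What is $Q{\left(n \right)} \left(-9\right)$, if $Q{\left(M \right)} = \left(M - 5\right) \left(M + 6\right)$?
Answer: $-540$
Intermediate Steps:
$n = 9$ ($n = - 9 \left(\left(-1\right) 1\right) = \left(-9\right) \left(-1\right) = 9$)
$Q{\left(M \right)} = \left(-5 + M\right) \left(6 + M\right)$
$Q{\left(n \right)} \left(-9\right) = \left(-30 + 9 + 9^{2}\right) \left(-9\right) = \left(-30 + 9 + 81\right) \left(-9\right) = 60 \left(-9\right) = -540$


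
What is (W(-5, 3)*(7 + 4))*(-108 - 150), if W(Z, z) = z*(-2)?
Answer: 17028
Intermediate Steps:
W(Z, z) = -2*z
(W(-5, 3)*(7 + 4))*(-108 - 150) = ((-2*3)*(7 + 4))*(-108 - 150) = -6*11*(-258) = -66*(-258) = 17028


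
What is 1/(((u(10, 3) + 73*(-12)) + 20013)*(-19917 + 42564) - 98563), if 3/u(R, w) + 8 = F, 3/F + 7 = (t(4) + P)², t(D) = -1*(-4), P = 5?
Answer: 589/255206950130 ≈ 2.3079e-9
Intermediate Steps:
t(D) = 4
F = 3/74 (F = 3/(-7 + (4 + 5)²) = 3/(-7 + 9²) = 3/(-7 + 81) = 3/74 ≈ 0.040541)
u(R, w) = -222/589 (u(R, w) = 3/(-8 + 3/74) = 3/(-589/74) = 3*(-74/589) = -222/589)
1/(((u(10, 3) + 73*(-12)) + 20013)*(-19917 + 42564) - 98563) = 1/(((-222/589 + 73*(-12)) + 20013)*(-19917 + 42564) - 98563) = 1/(((-222/589 - 876) + 20013)*22647 - 98563) = 1/((-516186/589 + 20013)*22647 - 98563) = 1/((11271471/589)*22647 - 98563) = 1/(255265003737/589 - 98563) = 1/(255206950130/589) = 589/255206950130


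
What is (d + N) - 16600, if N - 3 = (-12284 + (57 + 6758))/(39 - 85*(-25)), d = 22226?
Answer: 12175687/2164 ≈ 5626.5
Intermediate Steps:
N = 1023/2164 (N = 3 + (-12284 + (57 + 6758))/(39 - 85*(-25)) = 3 + (-12284 + 6815)/(39 + 2125) = 3 - 5469/2164 = 1023/2164 ≈ 0.47274)
(d + N) - 16600 = (22226 + 1023/2164) - 16600 = 48098087/2164 - 16600 = 12175687/2164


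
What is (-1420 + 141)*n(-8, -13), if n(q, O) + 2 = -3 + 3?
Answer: 2558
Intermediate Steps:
n(q, O) = -2 (n(q, O) = -2 + (-3 + 3) = -2 + 0 = -2)
(-1420 + 141)*n(-8, -13) = (-1420 + 141)*(-2) = -1279*(-2) = 2558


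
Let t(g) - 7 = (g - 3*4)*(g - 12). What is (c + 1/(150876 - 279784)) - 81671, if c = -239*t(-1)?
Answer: -15950431381/128908 ≈ -1.2374e+5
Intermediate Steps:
t(g) = 7 + (-12 + g)**2 (t(g) = 7 + (g - 3*4)*(g - 12) = 7 + (g - 12)*(-12 + g) = 7 + (-12 + g)*(-12 + g) = 7 + (-12 + g)**2)
c = -42064 (c = -239*(7 + (-12 - 1)**2) = -239*(7 + (-13)**2) = -239*(7 + 169) = -239*176 = -42064)
(c + 1/(150876 - 279784)) - 81671 = (-42064 + 1/(150876 - 279784)) - 81671 = (-42064 + 1/(-128908)) - 81671 = (-42064 - 1/128908) - 81671 = -5422386113/128908 - 81671 = -15950431381/128908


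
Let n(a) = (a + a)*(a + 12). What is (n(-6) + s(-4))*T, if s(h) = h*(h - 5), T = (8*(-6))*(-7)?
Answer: -12096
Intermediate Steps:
T = 336 (T = -48*(-7) = 336)
s(h) = h*(-5 + h)
n(a) = 2*a*(12 + a) (n(a) = (2*a)*(12 + a) = 2*a*(12 + a))
(n(-6) + s(-4))*T = (2*(-6)*(12 - 6) - 4*(-5 - 4))*336 = (2*(-6)*6 - 4*(-9))*336 = (-72 + 36)*336 = -36*336 = -12096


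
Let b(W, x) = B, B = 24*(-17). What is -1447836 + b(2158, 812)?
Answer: -1448244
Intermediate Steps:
B = -408
b(W, x) = -408
-1447836 + b(2158, 812) = -1447836 - 408 = -1448244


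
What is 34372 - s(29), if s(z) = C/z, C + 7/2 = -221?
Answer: 1994025/58 ≈ 34380.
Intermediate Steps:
C = -449/2 (C = -7/2 - 221 = -449/2 ≈ -224.50)
s(z) = -449/(2*z)
34372 - s(29) = 34372 - (-449)/(2*29) = 34372 - 1*(-449/58) = 34372 + 449/58 = 1994025/58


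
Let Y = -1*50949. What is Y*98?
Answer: -4993002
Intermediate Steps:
Y = -50949
Y*98 = -50949*98 = -4993002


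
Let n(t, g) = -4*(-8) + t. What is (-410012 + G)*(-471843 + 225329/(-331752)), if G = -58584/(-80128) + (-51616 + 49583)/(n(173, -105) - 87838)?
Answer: 75212086625323878697265/388770879744 ≈ 1.9346e+11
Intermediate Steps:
n(t, g) = 32 + t
G = 6187841/8203104 (G = -58584/(-80128) + (-51616 + 49583)/((32 + 173) - 87838) = -58584*(-1/80128) - 2033/(205 - 87838) = 7323/10016 - 2033/(-87633) = 7323/10016 - 2033*(-1/87633) = 7323/10016 + 19/819 = 6187841/8203104 ≈ 0.75433)
(-410012 + G)*(-471843 + 225329/(-331752)) = (-410012 + 6187841/8203104)*(-471843 + 225329/(-331752)) = -3363364889407*(-471843 + 225329*(-1/331752))/8203104 = -3363364889407*(-471843 - 225329/331752)/8203104 = -3363364889407/8203104*(-156535084265/331752) = 75212086625323878697265/388770879744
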